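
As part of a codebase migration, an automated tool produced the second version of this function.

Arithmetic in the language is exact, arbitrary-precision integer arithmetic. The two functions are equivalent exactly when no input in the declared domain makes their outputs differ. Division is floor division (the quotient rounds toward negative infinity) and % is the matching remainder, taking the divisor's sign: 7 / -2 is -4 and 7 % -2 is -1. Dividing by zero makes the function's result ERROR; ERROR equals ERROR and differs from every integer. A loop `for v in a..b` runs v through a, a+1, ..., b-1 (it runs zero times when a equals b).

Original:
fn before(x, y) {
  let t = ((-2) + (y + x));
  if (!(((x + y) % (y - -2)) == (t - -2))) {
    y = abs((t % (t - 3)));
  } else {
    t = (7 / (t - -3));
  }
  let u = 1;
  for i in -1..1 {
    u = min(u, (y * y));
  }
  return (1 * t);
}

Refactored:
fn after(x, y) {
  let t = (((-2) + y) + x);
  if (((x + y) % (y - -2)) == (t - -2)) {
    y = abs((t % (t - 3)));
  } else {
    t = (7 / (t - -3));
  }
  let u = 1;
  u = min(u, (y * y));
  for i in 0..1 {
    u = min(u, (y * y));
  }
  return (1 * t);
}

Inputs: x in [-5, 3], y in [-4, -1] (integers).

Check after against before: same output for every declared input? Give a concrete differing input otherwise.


Consider the input x=-5, y=-4.
before: t=-11, then (!(((x + y) % (y - -2)) == (t - -2))) is true, then y=11, then u=1, then (i=-1), then u=1, then (i=0), then u=1, then returns -11
after: t=-11, then (((x + y) % (y - -2)) == (t - -2)) is false, then t=-1, then u=1, then u=1, then (i=0), then u=1, then returns -1
-11 != -1, so the rewrite changes behavior.
verdict: not equivalent; witness: x=-5, y=-4


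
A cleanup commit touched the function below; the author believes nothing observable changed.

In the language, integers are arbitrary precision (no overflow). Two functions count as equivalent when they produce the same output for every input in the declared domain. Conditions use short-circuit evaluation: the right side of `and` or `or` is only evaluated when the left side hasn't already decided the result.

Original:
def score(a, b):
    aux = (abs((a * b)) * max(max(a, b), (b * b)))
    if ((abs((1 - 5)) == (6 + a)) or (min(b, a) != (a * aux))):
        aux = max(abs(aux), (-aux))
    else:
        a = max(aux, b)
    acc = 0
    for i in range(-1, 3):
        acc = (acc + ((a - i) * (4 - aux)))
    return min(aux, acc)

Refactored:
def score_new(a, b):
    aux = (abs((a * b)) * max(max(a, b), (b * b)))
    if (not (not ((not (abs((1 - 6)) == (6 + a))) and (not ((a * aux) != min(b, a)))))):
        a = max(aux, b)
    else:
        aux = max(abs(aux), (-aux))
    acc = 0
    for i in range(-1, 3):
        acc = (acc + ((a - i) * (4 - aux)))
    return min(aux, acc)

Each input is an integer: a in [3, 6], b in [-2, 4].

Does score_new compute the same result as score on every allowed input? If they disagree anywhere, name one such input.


The suspicious edit (`5` became `6`) never changes the result for any input inside the declared domain; all 28 inputs agree.
verdict: equivalent


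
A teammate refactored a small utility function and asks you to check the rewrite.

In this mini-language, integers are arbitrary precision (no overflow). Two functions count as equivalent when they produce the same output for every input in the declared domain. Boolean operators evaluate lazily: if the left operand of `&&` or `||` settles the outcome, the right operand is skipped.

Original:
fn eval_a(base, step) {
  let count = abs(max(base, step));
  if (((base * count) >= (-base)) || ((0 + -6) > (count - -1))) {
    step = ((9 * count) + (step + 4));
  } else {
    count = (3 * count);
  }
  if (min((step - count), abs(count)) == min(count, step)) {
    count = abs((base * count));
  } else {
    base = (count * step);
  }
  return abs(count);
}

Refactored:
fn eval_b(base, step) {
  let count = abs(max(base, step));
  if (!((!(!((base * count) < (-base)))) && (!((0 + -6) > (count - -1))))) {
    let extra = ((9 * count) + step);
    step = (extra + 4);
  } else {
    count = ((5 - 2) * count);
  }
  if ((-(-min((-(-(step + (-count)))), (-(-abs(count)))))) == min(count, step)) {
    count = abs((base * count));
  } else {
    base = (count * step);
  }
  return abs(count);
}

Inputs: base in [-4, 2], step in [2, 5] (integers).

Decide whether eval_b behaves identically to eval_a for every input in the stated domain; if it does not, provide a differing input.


This is a faithful refactor — comparison usage differs, local variable names differ, boolean connective usage differs, arithmetic usage differs, statement counts differ, constant usage differs, but the computed results match everywhere.
Tracing base=0, step=2: eval_a: count = 2; (((base * count) >= (-base)) || ((0 + -6) > (count - -1))) -> true; step = 24; (min((step - count), abs(count)) == min(count, step)) -> true; count = 0; return 0 | eval_b: count = 2; (!((!(!((base * count) < (-base)))) && (!((0 + -6) > (count - -1))))) -> true; extra = 20; step = 24; ((-(-min((-(-(step + (-count)))), (-(-abs(count)))))) == min(count, step)) -> true; count = 0; return 0 — matching result 0.
Across all 28 domain points the two functions coincide.
verdict: equivalent


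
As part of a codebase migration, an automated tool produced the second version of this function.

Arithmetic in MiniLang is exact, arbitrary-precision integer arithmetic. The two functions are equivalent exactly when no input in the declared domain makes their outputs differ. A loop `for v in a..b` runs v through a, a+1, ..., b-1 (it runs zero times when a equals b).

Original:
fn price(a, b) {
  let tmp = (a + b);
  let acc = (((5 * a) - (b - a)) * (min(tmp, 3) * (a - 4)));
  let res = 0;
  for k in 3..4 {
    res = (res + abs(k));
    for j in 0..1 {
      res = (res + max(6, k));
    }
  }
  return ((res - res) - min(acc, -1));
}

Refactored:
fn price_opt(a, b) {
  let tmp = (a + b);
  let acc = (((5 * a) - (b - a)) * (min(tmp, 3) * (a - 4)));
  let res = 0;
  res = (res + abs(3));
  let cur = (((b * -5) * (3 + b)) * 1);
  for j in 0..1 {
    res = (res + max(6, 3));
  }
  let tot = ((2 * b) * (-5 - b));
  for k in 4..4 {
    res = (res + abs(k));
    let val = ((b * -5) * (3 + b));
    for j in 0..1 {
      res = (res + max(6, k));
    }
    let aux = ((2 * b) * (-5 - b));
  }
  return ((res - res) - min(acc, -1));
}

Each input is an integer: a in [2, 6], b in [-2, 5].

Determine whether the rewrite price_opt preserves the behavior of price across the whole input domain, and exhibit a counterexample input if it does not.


The two versions differ — the changes include statement counts differ, and local variable names differ, and arithmetic usage differs, and loop structure differs, and min/max/abs usage differs, and constant usage differs.
Tracing a=5, b=-1: price: tmp = 4; acc = 93; res = 0; [k=3]; res = 3; [j=0]; res = 9; return 1 | price_opt: tmp = 4; acc = 93; res = 0; res = 3; cur = 10; [j=0]; res = 9; tot = 8; the k loop: no iterations; return 1 — matching result 1.
An exhaustive pass over the 40 declared inputs shows identical outputs.
verdict: equivalent


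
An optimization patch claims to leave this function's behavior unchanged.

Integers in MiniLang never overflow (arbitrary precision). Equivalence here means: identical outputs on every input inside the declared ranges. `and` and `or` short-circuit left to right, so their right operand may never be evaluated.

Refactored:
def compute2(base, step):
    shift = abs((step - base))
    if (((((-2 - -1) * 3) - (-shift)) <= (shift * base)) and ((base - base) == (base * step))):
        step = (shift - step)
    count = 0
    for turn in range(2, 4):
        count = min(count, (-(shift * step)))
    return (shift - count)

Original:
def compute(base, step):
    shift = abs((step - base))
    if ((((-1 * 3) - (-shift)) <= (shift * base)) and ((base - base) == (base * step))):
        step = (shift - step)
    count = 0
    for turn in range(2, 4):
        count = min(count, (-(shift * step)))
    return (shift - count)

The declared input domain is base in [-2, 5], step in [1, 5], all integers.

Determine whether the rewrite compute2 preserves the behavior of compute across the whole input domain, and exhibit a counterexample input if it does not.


Behavior is preserved: although arithmetic usage differs, and constant usage differs, the outputs never diverge.
Tracing base=-2, step=5: compute: shift := 7 | ((((-1 * 3) - (-shift)) <= (shift * base)) and ((base - base) == (base * step))): false | count := 0 | iter turn=2: | count := -35 | iter turn=3: | count := -35 | result 42 | compute2: shift := 7 | (((((-2 - -1) * 3) - (-shift)) <= (shift * base)) and ((base - base) == (base * step))): false | count := 0 | iter turn=2: | count := -35 | iter turn=3: | count := -35 | result 42 — matching result 42.
Sweeping the whole domain (40 inputs) finds no disagreement.
verdict: equivalent


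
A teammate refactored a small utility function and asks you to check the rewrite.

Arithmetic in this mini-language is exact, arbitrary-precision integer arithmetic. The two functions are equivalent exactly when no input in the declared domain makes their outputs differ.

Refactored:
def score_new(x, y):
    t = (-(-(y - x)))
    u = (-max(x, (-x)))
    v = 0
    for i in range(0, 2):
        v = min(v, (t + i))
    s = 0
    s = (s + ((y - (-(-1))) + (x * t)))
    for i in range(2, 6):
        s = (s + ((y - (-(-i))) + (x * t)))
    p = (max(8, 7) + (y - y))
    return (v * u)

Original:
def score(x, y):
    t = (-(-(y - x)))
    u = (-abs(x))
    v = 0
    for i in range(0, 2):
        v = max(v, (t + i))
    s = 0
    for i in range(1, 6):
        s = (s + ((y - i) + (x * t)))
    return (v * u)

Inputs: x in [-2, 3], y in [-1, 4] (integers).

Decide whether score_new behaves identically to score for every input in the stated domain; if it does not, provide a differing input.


There is a counterexample at x=-2, y=-1: -4 on one side, 0 on the other.
score: t = 1; u = -2; v = 0; [i=0]; v = 1; [i=1]; v = 2; s = 0; [i=1]; s = -4; [i=2]; s = -9; [i=3]; s = -15; [i=4]; s = -22; [i=5]; s = -30; return -4
score_new: t = 1; u = -2; v = 0; [i=0]; v = 0; [i=1]; v = 0; s = 0; s = -4; [i=2]; s = -9; [i=3]; s = -15; [i=4]; s = -22; [i=5]; s = -30; p = 8; return 0
verdict: not equivalent; witness: x=-2, y=-1


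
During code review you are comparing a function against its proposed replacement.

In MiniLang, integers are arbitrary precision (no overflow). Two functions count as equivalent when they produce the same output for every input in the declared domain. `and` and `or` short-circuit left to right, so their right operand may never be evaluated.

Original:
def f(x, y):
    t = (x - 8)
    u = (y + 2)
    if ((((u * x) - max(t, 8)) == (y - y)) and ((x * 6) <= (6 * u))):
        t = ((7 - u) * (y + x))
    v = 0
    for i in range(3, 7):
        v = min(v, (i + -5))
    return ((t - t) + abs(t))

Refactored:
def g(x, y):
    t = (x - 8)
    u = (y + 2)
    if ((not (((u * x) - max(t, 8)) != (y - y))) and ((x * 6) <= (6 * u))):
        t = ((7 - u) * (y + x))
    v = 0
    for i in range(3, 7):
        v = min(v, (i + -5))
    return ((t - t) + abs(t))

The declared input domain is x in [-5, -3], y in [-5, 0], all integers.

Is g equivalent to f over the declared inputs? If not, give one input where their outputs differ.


The two versions differ — the changes include comparison usage differs; also boolean connective usage differs.
Tracing x=-4, y=-4: f: t=-12, then u=-2, then ((((u * x) - max(t, 8)) == (y - y)) and ((x * 6) <= (6 * u))) is true, then t=-72, then v=0, then (i=3), then v=-2, then (i=4), then v=-2, then (i=5), then v=-2, then (i=6), then v=-2, then returns 72 | g: t=-12, then u=-2, then ((not (((u * x) - max(t, 8)) != (y - y))) and ((x * 6) <= (6 * u))) is true, then t=-72, then v=0, then (i=3), then v=-2, then (i=4), then v=-2, then (i=5), then v=-2, then (i=6), then v=-2, then returns 72 — matching result 72.
Checked all 18 inputs in the declared domain: the outputs agree on every one.
verdict: equivalent


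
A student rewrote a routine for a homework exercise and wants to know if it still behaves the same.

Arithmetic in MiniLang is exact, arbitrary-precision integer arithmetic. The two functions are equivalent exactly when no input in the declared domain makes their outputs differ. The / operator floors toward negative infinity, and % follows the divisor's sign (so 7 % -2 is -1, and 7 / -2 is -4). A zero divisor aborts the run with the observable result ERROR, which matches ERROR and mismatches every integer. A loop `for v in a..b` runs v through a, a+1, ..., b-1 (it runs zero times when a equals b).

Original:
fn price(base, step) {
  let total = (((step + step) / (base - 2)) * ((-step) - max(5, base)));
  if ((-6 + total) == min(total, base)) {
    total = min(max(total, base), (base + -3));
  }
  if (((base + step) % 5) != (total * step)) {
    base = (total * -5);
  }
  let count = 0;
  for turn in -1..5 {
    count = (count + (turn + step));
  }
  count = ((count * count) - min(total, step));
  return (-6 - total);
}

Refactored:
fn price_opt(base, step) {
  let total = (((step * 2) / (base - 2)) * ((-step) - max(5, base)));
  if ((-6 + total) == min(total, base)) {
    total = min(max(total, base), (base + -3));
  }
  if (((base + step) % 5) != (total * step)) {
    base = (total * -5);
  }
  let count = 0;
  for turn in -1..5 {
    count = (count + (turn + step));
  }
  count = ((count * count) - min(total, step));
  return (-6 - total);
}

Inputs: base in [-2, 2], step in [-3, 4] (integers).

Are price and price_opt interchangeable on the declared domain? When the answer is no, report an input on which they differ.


Differences: arithmetic usage differs; constant usage differs — yet all 40 inputs agree.
verdict: equivalent


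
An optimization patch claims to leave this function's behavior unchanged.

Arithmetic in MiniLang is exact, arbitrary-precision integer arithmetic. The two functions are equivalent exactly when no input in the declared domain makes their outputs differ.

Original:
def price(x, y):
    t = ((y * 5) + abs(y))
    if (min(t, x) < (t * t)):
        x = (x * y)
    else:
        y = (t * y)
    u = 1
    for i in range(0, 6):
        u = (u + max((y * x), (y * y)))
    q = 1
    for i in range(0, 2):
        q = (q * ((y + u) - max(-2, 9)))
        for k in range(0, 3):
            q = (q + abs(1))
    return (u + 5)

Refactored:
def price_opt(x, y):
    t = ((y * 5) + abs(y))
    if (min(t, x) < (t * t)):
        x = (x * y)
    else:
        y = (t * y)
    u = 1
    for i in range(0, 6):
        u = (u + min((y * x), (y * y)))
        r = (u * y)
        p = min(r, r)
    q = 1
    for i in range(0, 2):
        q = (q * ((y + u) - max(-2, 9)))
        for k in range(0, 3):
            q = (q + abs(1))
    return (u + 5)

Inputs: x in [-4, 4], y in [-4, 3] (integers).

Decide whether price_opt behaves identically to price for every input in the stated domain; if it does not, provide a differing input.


x=-4, y=-4 yields 102 from price but -378 from price_opt.
verdict: not equivalent; witness: x=-4, y=-4


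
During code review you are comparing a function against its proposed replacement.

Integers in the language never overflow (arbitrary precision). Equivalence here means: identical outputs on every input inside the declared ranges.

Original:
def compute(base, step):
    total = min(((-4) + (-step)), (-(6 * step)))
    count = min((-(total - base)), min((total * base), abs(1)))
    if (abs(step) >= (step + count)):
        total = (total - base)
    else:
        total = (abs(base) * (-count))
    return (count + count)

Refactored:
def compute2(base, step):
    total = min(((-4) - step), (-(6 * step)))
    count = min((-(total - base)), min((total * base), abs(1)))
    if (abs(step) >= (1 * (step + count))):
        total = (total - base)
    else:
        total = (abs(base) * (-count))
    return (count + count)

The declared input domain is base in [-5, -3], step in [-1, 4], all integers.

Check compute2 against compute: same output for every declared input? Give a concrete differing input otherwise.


Differences: constant usage differs, arithmetic usage differs — yet all 18 inputs agree.
verdict: equivalent


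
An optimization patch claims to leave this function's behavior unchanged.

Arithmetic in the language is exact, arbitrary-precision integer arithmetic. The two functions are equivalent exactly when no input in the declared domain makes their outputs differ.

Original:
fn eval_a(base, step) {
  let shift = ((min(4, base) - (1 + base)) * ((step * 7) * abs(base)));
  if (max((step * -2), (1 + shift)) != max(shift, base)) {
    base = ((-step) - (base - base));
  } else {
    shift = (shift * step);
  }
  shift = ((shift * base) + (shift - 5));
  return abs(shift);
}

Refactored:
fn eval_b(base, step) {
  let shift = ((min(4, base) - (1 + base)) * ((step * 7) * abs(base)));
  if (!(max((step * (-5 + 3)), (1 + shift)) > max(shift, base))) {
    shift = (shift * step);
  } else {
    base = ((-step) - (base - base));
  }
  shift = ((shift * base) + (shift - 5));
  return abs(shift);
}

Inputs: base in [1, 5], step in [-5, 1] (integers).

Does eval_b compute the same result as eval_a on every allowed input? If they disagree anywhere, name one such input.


There is a counterexample at base=1, step=1: 5 on one side, 19 on the other.
eval_a: shift = -7; (max((step * -2), (1 + shift)) != max(shift, base)) -> true; base = -1; shift = -5; return 5
eval_b: shift = -7; (!(max((step * (-5 + 3)), (1 + shift)) > max(shift, base))) -> true; shift = -7; shift = -19; return 19
verdict: not equivalent; witness: base=1, step=1


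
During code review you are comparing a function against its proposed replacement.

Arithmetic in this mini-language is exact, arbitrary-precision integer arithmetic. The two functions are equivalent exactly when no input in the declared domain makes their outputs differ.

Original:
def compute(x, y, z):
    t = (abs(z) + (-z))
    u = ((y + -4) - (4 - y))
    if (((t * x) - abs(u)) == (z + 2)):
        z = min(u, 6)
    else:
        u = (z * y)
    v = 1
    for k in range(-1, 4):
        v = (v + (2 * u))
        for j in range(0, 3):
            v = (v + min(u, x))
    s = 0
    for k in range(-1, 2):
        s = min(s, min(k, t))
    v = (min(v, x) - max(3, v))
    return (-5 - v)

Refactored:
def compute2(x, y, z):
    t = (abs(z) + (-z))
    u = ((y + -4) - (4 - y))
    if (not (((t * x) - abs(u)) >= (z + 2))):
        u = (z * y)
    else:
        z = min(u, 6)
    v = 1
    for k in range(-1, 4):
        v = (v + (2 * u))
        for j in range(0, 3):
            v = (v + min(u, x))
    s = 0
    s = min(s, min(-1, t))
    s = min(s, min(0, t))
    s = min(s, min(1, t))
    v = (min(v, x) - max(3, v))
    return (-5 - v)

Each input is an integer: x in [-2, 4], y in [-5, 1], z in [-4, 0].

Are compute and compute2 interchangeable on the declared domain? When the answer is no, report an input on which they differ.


At x=1, y=0, z=-4: compute gives -3, compute2 gives 197.
verdict: not equivalent; witness: x=1, y=0, z=-4


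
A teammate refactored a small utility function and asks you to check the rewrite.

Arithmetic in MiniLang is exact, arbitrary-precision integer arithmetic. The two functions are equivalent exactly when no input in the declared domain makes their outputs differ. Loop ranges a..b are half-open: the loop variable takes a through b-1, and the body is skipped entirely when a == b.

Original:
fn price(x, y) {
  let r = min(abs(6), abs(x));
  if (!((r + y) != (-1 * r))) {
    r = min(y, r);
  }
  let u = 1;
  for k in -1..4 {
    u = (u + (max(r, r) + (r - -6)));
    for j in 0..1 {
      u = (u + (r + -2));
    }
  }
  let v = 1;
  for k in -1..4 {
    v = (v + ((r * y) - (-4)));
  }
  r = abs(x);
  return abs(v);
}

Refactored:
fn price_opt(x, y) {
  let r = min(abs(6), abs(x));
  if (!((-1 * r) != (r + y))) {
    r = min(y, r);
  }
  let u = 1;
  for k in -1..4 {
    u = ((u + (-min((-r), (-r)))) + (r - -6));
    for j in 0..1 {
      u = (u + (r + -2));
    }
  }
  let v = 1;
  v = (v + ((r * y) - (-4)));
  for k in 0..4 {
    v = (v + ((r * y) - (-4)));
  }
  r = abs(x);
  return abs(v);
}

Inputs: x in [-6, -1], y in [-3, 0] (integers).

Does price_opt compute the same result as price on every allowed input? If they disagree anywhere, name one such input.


Behavior is preserved: although arithmetic usage differs; and min/max/abs usage differs; and statement counts differ; and loop structure differs; and constant usage differs, the outputs never diverge.
As a probe, take x=-6, y=-3: price runs r = 6; (!((r + y) != (-1 * r))) -> false; u = 1; [k=-1]; u = 19; [j=0]; u = 23; [k=0]; u = 41; [j=0]; u = 45; [k=1]; u = 63; [j=0]; u = 67; [k=2]; u = 85; [j=0]; u = 89; [k=3]; u = 107; [j=0]; u = 111; v = 1; [k=-1]; v = -13; [k=0]; v = -27; [k=1]; v = -41; [k=2]; v = -55; [k=3]; v = -69; r = 6; return 69; price_opt runs r = 6; (!((-1 * r) != (r + y))) -> false; u = 1; [k=-1]; u = 19; [j=0]; u = 23; [k=0]; u = 41; [j=0]; u = 45; [k=1]; u = 63; [j=0]; u = 67; [k=2]; u = 85; [j=0]; u = 89; [k=3]; u = 107; [j=0]; u = 111; v = 1; v = -13; [k=0]; v = -27; [k=1]; v = -41; [k=2]; v = -55; [k=3]; v = -69; r = 6; return 69; both end at 69.
Checked all 24 inputs in the declared domain: the outputs agree on every one.
verdict: equivalent


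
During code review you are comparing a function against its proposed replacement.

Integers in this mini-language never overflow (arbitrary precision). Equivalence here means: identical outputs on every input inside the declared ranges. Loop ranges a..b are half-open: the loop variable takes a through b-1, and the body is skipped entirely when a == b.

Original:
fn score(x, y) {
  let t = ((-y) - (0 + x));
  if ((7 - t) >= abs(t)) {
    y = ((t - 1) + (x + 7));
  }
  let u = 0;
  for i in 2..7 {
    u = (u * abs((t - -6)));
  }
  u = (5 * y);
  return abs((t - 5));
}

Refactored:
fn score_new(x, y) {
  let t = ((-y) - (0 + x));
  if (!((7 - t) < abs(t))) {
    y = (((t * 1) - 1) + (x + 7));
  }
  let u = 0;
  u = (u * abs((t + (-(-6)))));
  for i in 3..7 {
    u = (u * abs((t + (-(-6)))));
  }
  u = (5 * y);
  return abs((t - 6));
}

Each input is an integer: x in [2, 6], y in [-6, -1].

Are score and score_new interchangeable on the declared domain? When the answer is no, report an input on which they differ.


Input x=2, y=-6: 1 from score versus 2 from score_new.
verdict: not equivalent; witness: x=2, y=-6


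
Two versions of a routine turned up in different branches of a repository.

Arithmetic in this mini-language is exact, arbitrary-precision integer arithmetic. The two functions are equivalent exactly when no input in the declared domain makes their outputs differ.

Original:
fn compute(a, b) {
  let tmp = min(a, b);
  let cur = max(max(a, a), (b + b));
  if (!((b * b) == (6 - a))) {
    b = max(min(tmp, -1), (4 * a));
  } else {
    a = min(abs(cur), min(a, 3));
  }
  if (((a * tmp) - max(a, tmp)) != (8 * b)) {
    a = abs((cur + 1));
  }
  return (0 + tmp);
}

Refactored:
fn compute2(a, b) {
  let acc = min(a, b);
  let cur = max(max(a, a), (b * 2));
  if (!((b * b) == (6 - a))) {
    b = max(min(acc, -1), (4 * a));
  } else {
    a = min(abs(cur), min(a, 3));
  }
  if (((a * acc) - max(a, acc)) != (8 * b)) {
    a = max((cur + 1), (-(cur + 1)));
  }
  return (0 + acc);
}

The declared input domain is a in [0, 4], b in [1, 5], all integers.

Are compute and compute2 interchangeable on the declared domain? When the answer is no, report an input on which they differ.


Side by side, the visible changes include: local variable names differ, and constant usage differs, and min/max/abs usage differs, and arithmetic usage differs.
One worked example (a=1, b=5) — compute: tmp becomes 1; next cur becomes 10; next (!((b * b) == (6 - a))) evaluates to true; next b becomes 4; next (((a * tmp) - max(a, tmp)) != (8 * b)) evaluates to true; next a becomes 11; next final value 1; compute2: acc becomes 1; next cur becomes 10; next (!((b * b) == (6 - a))) evaluates to true; next b becomes 4; next (((a * acc) - max(a, acc)) != (8 * b)) evaluates to true; next a becomes 11; next final value 1; agreement on 1.
Checked all 25 inputs in the declared domain: the outputs agree on every one.
verdict: equivalent


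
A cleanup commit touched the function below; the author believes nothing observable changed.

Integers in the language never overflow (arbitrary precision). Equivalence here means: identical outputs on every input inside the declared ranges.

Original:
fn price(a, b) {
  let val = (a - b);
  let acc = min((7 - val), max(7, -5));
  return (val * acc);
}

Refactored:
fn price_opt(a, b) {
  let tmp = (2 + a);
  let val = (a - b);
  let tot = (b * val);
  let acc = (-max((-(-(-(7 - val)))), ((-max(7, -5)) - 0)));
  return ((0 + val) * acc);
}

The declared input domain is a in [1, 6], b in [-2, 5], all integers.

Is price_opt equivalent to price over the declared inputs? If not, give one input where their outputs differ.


Comparing the listings, the differences include: statement counts differ; also arithmetic usage differs; also min/max/abs usage differs; also local variable names differ; also constant usage differs.
Tracing a=3, b=4: price: val = -1; acc = 7; return -7 | price_opt: tmp = 5; val = -1; tot = -4; acc = 7; return -7 — matching result -7.
Every one of the 48 inputs gives matching results.
verdict: equivalent


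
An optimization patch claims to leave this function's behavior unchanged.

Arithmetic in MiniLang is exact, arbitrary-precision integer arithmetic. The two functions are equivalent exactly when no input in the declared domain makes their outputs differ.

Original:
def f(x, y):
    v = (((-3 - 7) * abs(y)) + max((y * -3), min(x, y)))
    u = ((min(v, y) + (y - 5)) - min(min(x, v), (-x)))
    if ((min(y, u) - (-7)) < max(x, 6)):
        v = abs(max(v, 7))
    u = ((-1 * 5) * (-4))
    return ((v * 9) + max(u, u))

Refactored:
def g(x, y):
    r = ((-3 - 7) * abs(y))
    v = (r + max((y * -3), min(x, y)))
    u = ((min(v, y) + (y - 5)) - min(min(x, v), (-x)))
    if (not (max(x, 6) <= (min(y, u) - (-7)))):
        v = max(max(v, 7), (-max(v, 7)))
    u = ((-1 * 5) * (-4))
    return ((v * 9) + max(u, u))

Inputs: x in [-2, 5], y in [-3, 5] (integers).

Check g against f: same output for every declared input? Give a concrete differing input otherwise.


Differences: boolean connective usage differs, and constant usage differs, and statement counts differ, and min/max/abs usage differs, and local variable names differ, and comparison usage differs — yet all 72 inputs agree.
verdict: equivalent


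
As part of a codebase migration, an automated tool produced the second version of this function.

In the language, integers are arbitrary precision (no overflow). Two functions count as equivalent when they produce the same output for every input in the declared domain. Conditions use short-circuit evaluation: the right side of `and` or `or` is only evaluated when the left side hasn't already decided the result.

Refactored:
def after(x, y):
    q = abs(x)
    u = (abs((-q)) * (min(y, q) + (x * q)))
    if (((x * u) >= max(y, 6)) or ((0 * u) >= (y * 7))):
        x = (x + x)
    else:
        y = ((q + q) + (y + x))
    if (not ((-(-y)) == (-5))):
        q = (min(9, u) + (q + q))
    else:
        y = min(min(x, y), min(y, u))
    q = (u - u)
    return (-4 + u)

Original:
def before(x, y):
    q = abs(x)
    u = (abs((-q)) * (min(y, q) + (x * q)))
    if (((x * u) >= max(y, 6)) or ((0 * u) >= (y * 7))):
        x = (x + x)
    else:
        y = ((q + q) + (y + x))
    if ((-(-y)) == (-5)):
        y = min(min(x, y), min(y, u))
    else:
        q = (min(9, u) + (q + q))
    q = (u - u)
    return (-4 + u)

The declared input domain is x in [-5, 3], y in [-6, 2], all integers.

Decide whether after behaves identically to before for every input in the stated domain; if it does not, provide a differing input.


The two versions differ — the changes include boolean connective usage differs.
Spot check at x=-1, y=-4 — before: q := 1 | u := -5 | (((x * u) >= max(y, 6)) or ((0 * u) >= (y * 7))): true | x := -2 | ((-(-y)) == (-5)): false | q := -3 | q := 0 | result -9. after: q := 1 | u := -5 | (((x * u) >= max(y, 6)) or ((0 * u) >= (y * 7))): true | x := -2 | (not ((-(-y)) == (-5))): true | q := -3 | q := 0 | result -9. Both give -9.
Checked all 81 inputs in the declared domain: the outputs agree on every one.
verdict: equivalent


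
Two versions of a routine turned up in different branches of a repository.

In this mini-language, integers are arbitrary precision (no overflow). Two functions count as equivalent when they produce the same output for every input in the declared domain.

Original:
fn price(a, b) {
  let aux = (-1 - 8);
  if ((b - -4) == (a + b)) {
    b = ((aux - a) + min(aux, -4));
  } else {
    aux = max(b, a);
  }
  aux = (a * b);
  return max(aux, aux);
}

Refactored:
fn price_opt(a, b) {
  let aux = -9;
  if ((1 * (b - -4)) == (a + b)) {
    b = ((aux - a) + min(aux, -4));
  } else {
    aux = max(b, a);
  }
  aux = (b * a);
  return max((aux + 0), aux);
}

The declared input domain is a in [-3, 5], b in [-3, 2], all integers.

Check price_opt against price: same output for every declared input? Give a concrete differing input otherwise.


Side by side, the visible changes include: constant usage differs; arithmetic usage differs.
As a probe, take a=-2, b=1: price runs aux = -9; ((b - -4) == (a + b)) -> false; aux = 1; aux = -2; return -2; price_opt runs aux = -9; ((1 * (b - -4)) == (a + b)) -> false; aux = 1; aux = -2; return -2; both end at -2.
Checked all 54 inputs in the declared domain: the outputs agree on every one.
verdict: equivalent


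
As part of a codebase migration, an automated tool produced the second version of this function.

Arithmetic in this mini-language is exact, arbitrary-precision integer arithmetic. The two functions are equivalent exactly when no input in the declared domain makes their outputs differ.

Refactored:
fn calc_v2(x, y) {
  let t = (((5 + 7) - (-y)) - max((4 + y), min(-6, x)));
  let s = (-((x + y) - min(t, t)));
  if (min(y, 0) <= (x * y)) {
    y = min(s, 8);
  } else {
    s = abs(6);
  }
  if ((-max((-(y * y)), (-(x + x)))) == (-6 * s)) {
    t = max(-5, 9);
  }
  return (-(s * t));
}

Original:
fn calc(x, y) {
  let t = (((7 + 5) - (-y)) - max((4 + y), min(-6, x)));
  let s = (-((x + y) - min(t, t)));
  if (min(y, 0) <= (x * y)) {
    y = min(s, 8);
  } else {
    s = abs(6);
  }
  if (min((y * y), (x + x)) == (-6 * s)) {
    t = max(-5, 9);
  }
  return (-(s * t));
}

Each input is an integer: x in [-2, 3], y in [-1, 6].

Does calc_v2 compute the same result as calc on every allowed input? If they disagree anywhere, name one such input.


Reading the diff, among the changes: min/max/abs usage differs.
As a probe, take x=0, y=5: calc runs t=8, then s=3, then (min(y, 0) <= (x * y)) is true, then y=3, then (min((y * y), (x + x)) == (-6 * s)) is false, then returns -24; calc_v2 runs t=8, then s=3, then (min(y, 0) <= (x * y)) is true, then y=3, then ((-max((-(y * y)), (-(x + x)))) == (-6 * s)) is false, then returns -24; both end at -24.
Every one of the 48 inputs gives matching results.
verdict: equivalent


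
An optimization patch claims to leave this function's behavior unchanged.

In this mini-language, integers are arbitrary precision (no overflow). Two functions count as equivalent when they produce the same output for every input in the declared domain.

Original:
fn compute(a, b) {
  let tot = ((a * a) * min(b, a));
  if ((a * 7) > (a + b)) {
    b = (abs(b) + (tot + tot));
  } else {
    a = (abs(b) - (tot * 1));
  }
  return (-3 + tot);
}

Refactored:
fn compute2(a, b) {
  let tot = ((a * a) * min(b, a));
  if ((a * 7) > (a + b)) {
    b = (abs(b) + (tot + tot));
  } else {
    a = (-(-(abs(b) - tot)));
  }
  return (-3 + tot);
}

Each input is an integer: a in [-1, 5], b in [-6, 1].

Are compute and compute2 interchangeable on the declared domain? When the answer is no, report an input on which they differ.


Equivalent — the differences include constant usage differs; arithmetic usage differs, yet no declared input distinguishes the two.
As a probe, take a=-1, b=-5: compute runs tot := -5 | ((a * 7) > (a + b)): false | a := 10 | result -8; compute2 runs tot := -5 | ((a * 7) > (a + b)): false | a := 10 | result -8; both end at -8.
An exhaustive pass over the 56 declared inputs shows identical outputs.
verdict: equivalent


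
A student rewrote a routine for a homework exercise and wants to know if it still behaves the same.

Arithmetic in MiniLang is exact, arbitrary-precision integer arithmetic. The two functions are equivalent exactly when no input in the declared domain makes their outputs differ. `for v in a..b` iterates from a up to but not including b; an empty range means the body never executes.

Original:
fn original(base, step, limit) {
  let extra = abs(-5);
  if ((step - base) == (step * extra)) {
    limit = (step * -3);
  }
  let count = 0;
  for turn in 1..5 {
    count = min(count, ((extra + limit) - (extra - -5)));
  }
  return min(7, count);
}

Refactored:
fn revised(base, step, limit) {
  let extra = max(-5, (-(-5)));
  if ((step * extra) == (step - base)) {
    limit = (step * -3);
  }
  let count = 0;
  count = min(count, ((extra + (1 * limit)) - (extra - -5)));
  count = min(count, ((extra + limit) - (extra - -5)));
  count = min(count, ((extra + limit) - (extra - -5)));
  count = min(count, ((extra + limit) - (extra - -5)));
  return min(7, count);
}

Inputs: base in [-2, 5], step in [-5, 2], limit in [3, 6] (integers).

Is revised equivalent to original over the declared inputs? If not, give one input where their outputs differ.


Reading the diff, among the changes: min/max/abs usage differs, and arithmetic usage differs, and constant usage differs, and statement counts differ, and loop structure differs, and local variable names differ.
Spot check at base=2, step=-1, limit=5 — original: extra=5, then ((step - base) == (step * extra)) is false, then count=0, then (turn=1), then count=0, then (turn=2), then count=0, then (turn=3), then count=0, then (turn=4), then count=0, then returns 0. revised: extra=5, then ((step * extra) == (step - base)) is false, then count=0, then count=0, then count=0, then count=0, then count=0, then returns 0. Both give 0.
Checked all 256 inputs in the declared domain: the outputs agree on every one.
verdict: equivalent


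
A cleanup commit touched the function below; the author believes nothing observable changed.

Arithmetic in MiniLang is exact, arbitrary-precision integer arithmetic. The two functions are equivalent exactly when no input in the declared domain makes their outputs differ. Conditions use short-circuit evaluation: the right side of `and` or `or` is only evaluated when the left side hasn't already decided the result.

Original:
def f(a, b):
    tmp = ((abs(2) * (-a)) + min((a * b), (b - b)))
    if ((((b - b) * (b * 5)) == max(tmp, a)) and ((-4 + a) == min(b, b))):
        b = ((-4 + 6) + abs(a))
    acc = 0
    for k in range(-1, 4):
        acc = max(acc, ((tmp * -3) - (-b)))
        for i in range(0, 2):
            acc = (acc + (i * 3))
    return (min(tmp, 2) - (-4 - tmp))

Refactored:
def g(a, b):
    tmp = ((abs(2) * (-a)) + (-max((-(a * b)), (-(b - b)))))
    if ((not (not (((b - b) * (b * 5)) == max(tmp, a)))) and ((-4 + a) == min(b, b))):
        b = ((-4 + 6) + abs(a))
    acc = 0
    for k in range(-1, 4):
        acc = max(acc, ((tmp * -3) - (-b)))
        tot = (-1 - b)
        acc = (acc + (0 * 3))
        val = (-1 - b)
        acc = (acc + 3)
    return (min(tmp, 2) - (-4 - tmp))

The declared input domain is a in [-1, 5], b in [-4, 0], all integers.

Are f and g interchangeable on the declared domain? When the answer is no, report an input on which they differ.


Behavior is preserved: although constant usage differs; and statement counts differ; and arithmetic usage differs; and boolean connective usage differs; and min/max/abs usage differs; and local variable names differ; and loop structure differs, the outputs never diverge.
One worked example (a=-1, b=-4) — f: tmp=2, then ((((b - b) * (b * 5)) == max(tmp, a)) and ((-4 + a) == min(b, b))) is false, then acc=0, then (k=-1), then acc=0, then (i=0), then acc=0, then (i=1), then acc=3, then (k=0), then acc=3, then (i=0), then acc=3, then (i=1), then acc=6, then (k=1), then acc=6, then (i=0), then acc=6, then (i=1), then acc=9, then (k=2), then acc=9, then (i=0), then acc=9, then (i=1), then acc=12, then (k=3), then acc=12, then (i=0), then acc=12, then (i=1), then acc=15, then returns 8; g: tmp=2, then ((not (not (((b - b) * (b * 5)) == max(tmp, a)))) and ((-4 + a) == min(b, b))) is false, then acc=0, then (k=-1), then acc=0, then tot=3, then acc=0, then val=3, then acc=3, then (k=0), then acc=3, then tot=3, then acc=3, then val=3, then acc=6, then (k=1), then acc=6, then tot=3, then acc=6, then val=3, then acc=9, then (k=2), then acc=9, then tot=3, then acc=9, then val=3, then acc=12, then (k=3), then acc=12, then tot=3, then acc=12, then val=3, then acc=15, then returns 8; agreement on 8.
Checked all 35 inputs in the declared domain: the outputs agree on every one.
verdict: equivalent


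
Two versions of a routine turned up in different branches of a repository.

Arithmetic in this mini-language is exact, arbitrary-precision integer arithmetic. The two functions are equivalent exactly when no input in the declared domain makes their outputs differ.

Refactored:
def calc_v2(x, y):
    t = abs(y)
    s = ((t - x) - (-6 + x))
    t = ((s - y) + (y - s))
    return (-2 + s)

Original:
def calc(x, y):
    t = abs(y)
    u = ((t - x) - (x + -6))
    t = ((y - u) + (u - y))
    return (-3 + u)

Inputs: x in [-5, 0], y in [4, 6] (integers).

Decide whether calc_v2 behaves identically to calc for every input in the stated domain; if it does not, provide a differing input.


Take x=-5, y=4.
calc: t=4, then u=20, then t=0, then returns 17
calc_v2: t=4, then s=20, then t=0, then returns 18
17 vs 18 — the two versions disagree here.
verdict: not equivalent; witness: x=-5, y=4


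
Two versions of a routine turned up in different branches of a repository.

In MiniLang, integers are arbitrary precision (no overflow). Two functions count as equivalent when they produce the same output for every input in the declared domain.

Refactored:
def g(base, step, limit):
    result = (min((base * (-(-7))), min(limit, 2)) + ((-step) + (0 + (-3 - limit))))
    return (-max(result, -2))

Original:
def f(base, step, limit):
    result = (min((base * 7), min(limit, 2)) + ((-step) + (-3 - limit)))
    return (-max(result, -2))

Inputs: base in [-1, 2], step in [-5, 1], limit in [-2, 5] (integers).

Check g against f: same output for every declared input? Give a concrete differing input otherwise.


Behavior is preserved: although arithmetic usage differs, and constant usage differs, the outputs never diverge.
One worked example (base=-1, step=-4, limit=-2) — f: result becomes -4; next final value 2; g: result becomes -4; next final value 2; agreement on 2.
An exhaustive pass over the 224 declared inputs shows identical outputs.
verdict: equivalent


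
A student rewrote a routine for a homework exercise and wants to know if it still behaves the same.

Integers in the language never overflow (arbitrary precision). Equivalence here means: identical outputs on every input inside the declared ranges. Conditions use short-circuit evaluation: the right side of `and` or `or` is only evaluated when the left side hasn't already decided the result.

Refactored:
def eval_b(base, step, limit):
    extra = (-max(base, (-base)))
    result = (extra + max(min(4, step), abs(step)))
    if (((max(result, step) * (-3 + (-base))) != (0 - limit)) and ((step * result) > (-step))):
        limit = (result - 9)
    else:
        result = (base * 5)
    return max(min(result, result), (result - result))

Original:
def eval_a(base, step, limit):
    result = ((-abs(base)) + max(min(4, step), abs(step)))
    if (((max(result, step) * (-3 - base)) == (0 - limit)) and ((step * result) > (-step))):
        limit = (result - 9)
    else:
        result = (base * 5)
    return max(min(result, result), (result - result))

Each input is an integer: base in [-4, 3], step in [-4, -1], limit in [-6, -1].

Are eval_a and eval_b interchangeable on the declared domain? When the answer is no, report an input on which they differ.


The rewrite breaks on base=3, step=-1, limit=-6, where the results are 0 and 15.
eval_a: result := -2 | (((max(result, step) * (-3 - base)) == (0 - limit)) and ((step * result) > (-step))): true | limit := -11 | result 0
eval_b: extra := -3 | result := -2 | (((max(result, step) * (-3 + (-base))) != (0 - limit)) and ((step * result) > (-step))): false | result := 15 | result 15
verdict: not equivalent; witness: base=3, step=-1, limit=-6
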